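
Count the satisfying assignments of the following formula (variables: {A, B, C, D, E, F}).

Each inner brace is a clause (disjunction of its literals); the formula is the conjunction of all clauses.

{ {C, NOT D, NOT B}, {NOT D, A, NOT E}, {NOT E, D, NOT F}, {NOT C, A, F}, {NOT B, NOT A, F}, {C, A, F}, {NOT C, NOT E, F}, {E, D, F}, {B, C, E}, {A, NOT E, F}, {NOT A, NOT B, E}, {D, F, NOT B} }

13

There are 2^6 = 64 truth assignments over (A, B, C, D, E, F).
Split on A. With A = true, the clauses containing A are satisfied and NOT A drops from the rest; 8 of the 2^5 = 32 assignments to the other variables satisfy what remains.
With A = false, by the same count on the reduced clause set, 5 assignments work.
Total: 8 + 5 = 13.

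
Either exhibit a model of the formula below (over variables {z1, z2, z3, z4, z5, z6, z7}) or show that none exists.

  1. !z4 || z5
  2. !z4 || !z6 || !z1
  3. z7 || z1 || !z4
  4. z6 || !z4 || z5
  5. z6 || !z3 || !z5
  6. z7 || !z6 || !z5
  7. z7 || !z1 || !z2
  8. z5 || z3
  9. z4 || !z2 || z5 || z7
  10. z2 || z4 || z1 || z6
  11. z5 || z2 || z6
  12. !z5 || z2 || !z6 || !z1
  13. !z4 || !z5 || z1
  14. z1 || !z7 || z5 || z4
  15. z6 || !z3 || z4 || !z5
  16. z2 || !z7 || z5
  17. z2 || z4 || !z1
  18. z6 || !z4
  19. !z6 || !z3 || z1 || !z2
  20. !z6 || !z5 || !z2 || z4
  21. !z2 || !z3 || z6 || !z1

z1=false; z2=false; z3=true; z4=false; z5=true; z6=true; z7=true

Try z4 = false.
Try z5 = true.
Try z6 = true.
Unit clause (z7) forces z7 = true.
Unit clause (!z2) forces z2 = false.
Unit clause (!z1) forces z1 = false.
Every clause is now satisfied; z3 is unconstrained.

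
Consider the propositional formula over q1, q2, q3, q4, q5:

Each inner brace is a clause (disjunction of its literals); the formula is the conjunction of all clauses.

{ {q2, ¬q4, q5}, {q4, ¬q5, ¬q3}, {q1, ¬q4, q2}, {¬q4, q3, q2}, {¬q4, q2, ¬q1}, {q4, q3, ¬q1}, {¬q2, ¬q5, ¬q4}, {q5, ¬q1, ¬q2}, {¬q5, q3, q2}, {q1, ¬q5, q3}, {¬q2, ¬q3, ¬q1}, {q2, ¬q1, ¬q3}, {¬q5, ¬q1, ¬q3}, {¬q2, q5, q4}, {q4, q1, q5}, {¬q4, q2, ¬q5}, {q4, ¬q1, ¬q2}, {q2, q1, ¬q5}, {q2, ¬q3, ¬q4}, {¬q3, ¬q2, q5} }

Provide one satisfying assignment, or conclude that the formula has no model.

q1: False; q2: True; q3: False; q4: True; q5: False

Case q2 = True:
Case q5 = False:
From the singleton clause (¬q1), q1 = False.
From the singleton clause (q4), q4 = True.
From the singleton clause (¬q3), q3 = False.
This assignment satisfies each clause.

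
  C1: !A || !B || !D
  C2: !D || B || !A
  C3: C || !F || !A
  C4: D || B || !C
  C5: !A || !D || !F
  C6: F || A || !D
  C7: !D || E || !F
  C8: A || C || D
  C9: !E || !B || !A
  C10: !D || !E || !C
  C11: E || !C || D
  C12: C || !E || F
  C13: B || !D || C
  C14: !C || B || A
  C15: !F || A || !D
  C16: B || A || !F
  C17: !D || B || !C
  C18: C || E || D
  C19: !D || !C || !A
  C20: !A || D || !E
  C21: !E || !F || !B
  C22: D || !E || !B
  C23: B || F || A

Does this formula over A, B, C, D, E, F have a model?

Unsatisfiable

Case A = false:
Case F = true:
From the singleton clause (!D), D = false.
From the singleton clause (C), C = true.
From the singleton clause (B), B = true.
From the singleton clause (E), E = true.
Now (!E) is unsatisfied and unit — conflict.
So F must be the other value — set F = false.
From the singleton clause (!D), D = false.
From the singleton clause (C), C = true.
From the singleton clause (B), B = true.
From the singleton clause (E), E = true.
Now (!E) is unsatisfied and unit — conflict.
Either choice for F ends in contradiction.
So A must be the other value — set A = true.
Case B = false:
From the singleton clause (!D), D = false.
From the singleton clause (!C), C = false.
From the singleton clause (!F), F = false.
From the singleton clause (!E), E = false.
Now (E) is unsatisfied and unit — conflict.
So B must be the other value — set B = true.
From the singleton clause (!D), D = false.
From the singleton clause (!E), E = false.
From the singleton clause (!C), C = false.
Now (C) is unsatisfied and unit — conflict.
Either choice for B ends in contradiction.
Either choice for A ends in contradiction.
No assignment satisfies every clause.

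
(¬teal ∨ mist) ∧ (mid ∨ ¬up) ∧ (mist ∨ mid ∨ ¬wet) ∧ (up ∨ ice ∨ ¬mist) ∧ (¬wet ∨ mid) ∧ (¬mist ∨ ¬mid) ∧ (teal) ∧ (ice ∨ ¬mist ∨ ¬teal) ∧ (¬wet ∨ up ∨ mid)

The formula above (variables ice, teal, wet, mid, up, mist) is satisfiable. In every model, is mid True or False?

False

Suppose mid = True.
(¬mist) alone gives mist = False.
(¬teal) alone gives teal = False.
That conflicts with the unit clause (teal).
So every satisfying assignment has mid = False.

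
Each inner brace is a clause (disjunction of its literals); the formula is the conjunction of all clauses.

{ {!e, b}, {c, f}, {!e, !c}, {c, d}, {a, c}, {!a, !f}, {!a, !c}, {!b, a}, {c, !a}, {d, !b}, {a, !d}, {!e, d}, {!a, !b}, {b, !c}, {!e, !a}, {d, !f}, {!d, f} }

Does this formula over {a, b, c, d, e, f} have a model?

No, unsatisfiable

Case e = false:
Case c = true:
Unit clause (!a) forces a = false.
Unit clause (!b) forces b = false.
Now (b) is unsatisfied and unit — conflict.
Backtrack on c: now try c = false.
Unit clause (f) forces f = true.
Unit clause (d) forces d = true.
Unit clause (a) forces a = true.
Now (!a) is unsatisfied and unit — conflict.
Neither c = true nor c = false works.
Backtrack on e: now try e = true.
Unit clause (b) forces b = true.
Unit clause (!c) forces c = false.
Unit clause (f) forces f = true.
Unit clause (d) forces d = true.
Unit clause (a) forces a = true.
Now (!a) is unsatisfied and unit — conflict.
Neither e = true nor e = false works.
No assignment satisfies every clause.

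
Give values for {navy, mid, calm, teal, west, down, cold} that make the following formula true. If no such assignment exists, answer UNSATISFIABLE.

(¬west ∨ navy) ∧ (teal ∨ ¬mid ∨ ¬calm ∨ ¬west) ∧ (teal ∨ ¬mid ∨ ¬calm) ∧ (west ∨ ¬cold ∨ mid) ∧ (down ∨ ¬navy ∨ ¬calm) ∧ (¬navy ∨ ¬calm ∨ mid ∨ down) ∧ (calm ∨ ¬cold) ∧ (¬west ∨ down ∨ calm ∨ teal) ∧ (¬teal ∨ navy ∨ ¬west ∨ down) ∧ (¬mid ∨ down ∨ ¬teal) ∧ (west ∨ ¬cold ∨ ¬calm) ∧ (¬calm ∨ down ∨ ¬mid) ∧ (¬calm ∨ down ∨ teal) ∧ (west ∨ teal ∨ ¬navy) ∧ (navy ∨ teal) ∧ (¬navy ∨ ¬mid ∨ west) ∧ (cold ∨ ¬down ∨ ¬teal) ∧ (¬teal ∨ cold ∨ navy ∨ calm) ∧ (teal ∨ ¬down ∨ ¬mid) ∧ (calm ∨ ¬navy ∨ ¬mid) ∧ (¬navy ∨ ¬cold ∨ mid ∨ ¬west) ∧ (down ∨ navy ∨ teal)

navy=True; mid=False; calm=False; teal=False; west=True; down=True; cold=False

Suppose west = True.
(navy) alone gives navy = True.
Suppose down = True.
Suppose calm = False.
(¬cold) alone gives cold = False.
(¬teal) alone gives teal = False.
(¬mid) alone gives mid = False.
All clauses are satisfied.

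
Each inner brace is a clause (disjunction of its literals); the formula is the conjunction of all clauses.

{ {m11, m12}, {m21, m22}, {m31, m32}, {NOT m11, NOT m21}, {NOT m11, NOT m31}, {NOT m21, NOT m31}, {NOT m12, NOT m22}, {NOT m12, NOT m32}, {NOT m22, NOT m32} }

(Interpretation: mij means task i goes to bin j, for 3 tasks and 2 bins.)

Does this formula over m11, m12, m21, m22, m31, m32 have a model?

Case m11 = true:
Unit clause (NOT m21) forces m21 = false.
Unit clause (m22) forces m22 = true.
Unit clause (NOT m31) forces m31 = false.
Unit clause (m32) forces m32 = true.
But (NOT m32) is also a unit clause — contradiction.
Backtrack on m11: now try m11 = false.
Unit clause (m12) forces m12 = true.
Unit clause (NOT m22) forces m22 = false.
Unit clause (m21) forces m21 = true.
Unit clause (NOT m31) forces m31 = false.
Unit clause (m32) forces m32 = true.
But (NOT m32) is also a unit clause — contradiction.
Both values of m11 lead to a conflict.
No assignment satisfies every clause.

Unsatisfiable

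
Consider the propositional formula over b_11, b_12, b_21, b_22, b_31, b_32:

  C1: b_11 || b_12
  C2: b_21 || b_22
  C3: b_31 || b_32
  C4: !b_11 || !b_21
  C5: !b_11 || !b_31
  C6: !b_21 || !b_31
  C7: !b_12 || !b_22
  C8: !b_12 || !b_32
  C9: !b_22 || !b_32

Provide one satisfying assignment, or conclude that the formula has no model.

Case b_11 = true:
Unit clause (!b_21) forces b_21 = false.
Unit clause (b_22) forces b_22 = true.
Unit clause (!b_31) forces b_31 = false.
Unit clause (b_32) forces b_32 = true.
That conflicts with the unit clause (!b_32).
So b_11 must be the other value — set b_11 = false.
Unit clause (b_12) forces b_12 = true.
Unit clause (!b_22) forces b_22 = false.
Unit clause (b_21) forces b_21 = true.
Unit clause (!b_31) forces b_31 = false.
Unit clause (b_32) forces b_32 = true.
That conflicts with the unit clause (!b_32).
Neither b_11 = true nor b_11 = false works.

UNSATISFIABLE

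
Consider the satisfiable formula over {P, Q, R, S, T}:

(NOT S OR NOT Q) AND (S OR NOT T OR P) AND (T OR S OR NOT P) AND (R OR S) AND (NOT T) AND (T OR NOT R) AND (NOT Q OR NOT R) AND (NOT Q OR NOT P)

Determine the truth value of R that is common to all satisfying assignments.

False

Suppose R = true.
From the singleton clause (NOT T), T = false.
Now (T) is unsatisfied and unit — conflict.
So every satisfying assignment has R = False.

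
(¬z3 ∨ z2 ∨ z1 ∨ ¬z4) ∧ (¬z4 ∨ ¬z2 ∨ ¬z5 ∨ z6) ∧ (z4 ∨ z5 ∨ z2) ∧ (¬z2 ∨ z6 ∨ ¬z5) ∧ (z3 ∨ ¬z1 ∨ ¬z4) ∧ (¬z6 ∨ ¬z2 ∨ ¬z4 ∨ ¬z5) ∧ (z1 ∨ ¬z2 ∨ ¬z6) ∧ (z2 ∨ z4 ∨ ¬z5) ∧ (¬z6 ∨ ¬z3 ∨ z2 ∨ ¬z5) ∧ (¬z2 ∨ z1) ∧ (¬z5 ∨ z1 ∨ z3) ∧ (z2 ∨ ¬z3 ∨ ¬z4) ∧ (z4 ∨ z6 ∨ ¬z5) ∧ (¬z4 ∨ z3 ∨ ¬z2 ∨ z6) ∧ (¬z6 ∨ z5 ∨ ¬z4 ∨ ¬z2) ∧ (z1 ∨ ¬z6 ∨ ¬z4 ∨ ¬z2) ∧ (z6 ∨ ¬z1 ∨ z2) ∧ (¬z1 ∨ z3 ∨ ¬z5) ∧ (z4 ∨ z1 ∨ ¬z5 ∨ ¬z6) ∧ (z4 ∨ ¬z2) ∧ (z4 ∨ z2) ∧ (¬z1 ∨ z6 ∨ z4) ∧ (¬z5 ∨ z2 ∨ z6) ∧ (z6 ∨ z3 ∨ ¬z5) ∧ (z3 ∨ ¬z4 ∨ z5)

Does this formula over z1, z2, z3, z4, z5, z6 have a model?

Try z2 = True.
(z1) alone gives z1 = True.
(z4) alone gives z4 = True.
(z3) alone gives z3 = True.
Try z5 = False.
(¬z6) alone gives z6 = False.
All clauses are satisfied.
A satisfying assignment: z1 ↦ True,  z2 ↦ True,  z3 ↦ True,  z4 ↦ True,  z5 ↦ False,  z6 ↦ False.

Yes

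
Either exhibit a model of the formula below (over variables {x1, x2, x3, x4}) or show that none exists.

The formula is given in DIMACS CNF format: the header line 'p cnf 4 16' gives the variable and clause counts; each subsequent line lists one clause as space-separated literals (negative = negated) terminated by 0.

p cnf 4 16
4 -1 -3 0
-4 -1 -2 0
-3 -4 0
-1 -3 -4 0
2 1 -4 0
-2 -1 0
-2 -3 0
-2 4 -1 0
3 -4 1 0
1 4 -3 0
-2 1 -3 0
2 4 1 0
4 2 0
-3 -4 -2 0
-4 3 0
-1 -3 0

x1 ↦ False,  x2 ↦ True,  x3 ↦ False,  x4 ↦ False

Suppose x3 = False.
From the singleton clause (¬x4), x4 = False.
From the singleton clause (x2), x2 = True.
From the singleton clause (¬x1), x1 = False.
This assignment satisfies each clause.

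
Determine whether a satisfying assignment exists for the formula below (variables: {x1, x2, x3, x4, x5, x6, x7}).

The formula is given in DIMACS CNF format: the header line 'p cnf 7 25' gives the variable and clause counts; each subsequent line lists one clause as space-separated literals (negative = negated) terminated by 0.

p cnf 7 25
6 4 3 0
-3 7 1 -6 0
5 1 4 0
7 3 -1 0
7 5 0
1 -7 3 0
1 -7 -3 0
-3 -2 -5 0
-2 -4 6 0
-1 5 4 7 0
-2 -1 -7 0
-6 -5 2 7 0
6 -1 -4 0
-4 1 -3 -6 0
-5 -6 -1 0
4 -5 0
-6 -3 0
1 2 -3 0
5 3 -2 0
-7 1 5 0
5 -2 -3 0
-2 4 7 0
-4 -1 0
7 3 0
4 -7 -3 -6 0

Yes

Suppose x7 = True.
Suppose x1 = True.
From the singleton clause (¬x2), x2 = False.
From the singleton clause (¬x4), x4 = False.
From the singleton clause (¬x5), x5 = False.
Suppose x6 = True.
From the singleton clause (¬x3), x3 = False.
All clauses are satisfied.
A satisfying assignment: x1=True; x2=False; x3=False; x4=False; x5=False; x6=True; x7=True.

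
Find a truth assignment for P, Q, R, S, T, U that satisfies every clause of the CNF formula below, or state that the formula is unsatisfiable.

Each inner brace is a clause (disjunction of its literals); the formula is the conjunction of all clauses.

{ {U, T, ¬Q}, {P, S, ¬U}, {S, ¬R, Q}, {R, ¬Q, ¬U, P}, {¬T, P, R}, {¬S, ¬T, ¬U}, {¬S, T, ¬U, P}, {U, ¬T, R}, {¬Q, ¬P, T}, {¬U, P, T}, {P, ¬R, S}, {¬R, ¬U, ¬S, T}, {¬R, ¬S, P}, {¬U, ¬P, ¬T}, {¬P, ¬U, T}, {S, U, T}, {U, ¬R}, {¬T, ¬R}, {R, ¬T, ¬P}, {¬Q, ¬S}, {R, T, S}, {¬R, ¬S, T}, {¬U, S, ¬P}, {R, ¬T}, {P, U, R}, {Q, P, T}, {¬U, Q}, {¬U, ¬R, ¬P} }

Case U = False:
(¬R) alone gives R = False.
(¬T) alone gives T = False.
(¬Q) alone gives Q = False.
(S) alone gives S = True.
(P) alone gives P = True.
Every clause now holds.

P: True,  Q: False,  R: False,  S: True,  T: False,  U: False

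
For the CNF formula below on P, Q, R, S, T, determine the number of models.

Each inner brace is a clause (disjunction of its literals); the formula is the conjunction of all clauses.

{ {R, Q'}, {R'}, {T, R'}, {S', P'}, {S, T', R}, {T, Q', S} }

4

There are 2^5 = 32 truth assignments over (P, Q, R, S, T).
Split on R. With R = 1, the clauses containing R are satisfied and R' drops from the rest; 0 of the 2^4 = 16 assignments to the other variables satisfy what remains.
With R = 0, by the same count on the reduced clause set, 4 assignments work.
(One model: P=F, Q=F, R=F, S=F, T=F.)
Total: 0 + 4 = 4.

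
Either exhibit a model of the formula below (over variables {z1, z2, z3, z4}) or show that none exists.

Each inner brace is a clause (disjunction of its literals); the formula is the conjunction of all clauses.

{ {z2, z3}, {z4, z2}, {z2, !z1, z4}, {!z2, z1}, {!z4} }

(!z4) alone gives z4 = false.
(z2) alone gives z2 = true.
(z1) alone gives z1 = true.
All clauses hold; z3 can take either value.

z1 ↦ true,  z2 ↦ true,  z3 ↦ true,  z4 ↦ false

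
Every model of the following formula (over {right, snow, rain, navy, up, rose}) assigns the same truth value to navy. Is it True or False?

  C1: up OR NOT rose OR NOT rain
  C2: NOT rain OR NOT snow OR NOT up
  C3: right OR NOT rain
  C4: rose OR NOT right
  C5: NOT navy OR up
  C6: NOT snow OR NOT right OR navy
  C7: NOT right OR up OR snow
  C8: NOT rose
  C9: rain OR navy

True

Suppose navy = false.
The clause (NOT rose) is unit, so rose = false.
The clause (NOT right) is unit, so right = false.
The clause (NOT rain) is unit, so rain = false.
That conflicts with the unit clause (rain).
So every satisfying assignment has navy = True.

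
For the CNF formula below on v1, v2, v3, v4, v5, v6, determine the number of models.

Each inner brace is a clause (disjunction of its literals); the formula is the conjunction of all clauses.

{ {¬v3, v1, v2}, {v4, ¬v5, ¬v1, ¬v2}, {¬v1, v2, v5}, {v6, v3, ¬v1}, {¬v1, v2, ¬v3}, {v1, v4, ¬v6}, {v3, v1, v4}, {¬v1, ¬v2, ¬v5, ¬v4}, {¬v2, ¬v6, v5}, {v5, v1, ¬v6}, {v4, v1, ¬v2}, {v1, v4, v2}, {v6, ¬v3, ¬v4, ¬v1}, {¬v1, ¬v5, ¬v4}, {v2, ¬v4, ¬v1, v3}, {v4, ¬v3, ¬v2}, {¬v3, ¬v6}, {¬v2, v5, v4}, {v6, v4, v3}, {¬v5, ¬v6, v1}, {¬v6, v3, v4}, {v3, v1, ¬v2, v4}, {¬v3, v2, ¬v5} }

6

There are 2^6 = 64 truth assignments over (v1, v2, v3, v4, v5, v6).
Split on v4. With v4 = True, the clauses containing v4 are satisfied and ¬v4 drops from the rest; 6 of the 2^5 = 32 assignments to the other variables satisfy what remains.
With v4 = False, by the same count on the reduced clause set, 0 assignments work.
Total: 6 + 0 = 6.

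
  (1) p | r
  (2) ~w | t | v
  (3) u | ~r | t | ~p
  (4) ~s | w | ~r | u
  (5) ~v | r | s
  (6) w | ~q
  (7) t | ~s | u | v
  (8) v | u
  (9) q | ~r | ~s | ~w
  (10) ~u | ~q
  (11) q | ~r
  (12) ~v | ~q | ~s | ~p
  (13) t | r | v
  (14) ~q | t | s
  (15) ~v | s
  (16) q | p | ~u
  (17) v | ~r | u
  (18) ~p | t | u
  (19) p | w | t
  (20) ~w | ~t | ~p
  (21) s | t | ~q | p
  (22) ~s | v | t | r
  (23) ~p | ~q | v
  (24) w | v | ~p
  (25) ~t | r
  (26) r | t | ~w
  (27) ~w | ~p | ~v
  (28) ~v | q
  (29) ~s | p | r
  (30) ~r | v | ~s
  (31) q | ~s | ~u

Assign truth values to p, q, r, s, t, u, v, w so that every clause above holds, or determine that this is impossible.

Suppose p = 0.
(r) alone gives r = 1.
(q) alone gives q = 1.
(w) alone gives w = 1.
(~u) alone gives u = 0.
(v) alone gives v = 1.
(s) alone gives s = 1.
No clause remains; t is free.

p ↦ 0,  q ↦ 1,  r ↦ 1,  s ↦ 1,  t ↦ 1,  u ↦ 0,  v ↦ 1,  w ↦ 1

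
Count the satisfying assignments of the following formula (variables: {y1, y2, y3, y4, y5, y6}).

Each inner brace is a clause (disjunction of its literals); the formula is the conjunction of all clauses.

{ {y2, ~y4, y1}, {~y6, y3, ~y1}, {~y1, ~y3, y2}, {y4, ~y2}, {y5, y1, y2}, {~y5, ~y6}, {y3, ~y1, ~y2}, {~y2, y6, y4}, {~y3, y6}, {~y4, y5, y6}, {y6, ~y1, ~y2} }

8

There are 2^6 = 64 truth assignments over (y1, y2, y3, y4, y5, y6).
Split on y3. With y3 = 1, the clauses containing y3 are satisfied and ~y3 drops from the rest; 2 of the 2^5 = 32 assignments to the other variables satisfy what remains.
With y3 = 0, by the same count on the reduced clause set, 6 assignments work.
(One model: y1=F, y2=F, y3=F, y4=F, y5=T, y6=F.)
Total: 2 + 6 = 8.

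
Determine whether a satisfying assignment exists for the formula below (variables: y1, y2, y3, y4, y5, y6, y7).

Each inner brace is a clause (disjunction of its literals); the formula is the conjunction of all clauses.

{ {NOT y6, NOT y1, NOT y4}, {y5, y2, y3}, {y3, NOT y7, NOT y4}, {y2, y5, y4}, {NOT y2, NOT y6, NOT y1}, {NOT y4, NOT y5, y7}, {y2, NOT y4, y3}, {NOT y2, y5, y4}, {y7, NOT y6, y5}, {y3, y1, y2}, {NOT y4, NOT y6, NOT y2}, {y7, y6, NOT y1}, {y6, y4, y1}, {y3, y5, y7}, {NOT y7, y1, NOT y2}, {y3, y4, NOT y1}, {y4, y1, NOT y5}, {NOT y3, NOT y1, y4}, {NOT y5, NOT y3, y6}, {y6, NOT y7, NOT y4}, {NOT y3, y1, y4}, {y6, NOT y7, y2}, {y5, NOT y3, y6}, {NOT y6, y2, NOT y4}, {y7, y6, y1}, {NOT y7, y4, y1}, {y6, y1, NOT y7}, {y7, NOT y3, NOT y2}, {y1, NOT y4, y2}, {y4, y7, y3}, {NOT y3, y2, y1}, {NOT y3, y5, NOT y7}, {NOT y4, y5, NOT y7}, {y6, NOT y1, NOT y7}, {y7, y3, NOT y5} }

Try y6 = false.
Try y7 = true.
(NOT y4) alone gives y4 = false.
(y1) alone gives y1 = true.
But (NOT y1) is also a unit clause — contradiction.
So y7 must be the other value — set y7 = false.
(NOT y1) alone gives y1 = false.
But (y1) is also a unit clause — contradiction.
Either choice for y7 ends in contradiction.
So y6 must be the other value — set y6 = true.
Try y1 = false.
Try y7 = true.
(NOT y2) alone gives y2 = false.
(y3) alone gives y3 = true.
But (NOT y3) is also a unit clause — contradiction.
So y7 must be the other value — set y7 = false.
(y5) alone gives y5 = true.
(NOT y4) alone gives y4 = false.
But (y4) is also a unit clause — contradiction.
Either choice for y7 ends in contradiction.
So y1 must be the other value — set y1 = true.
(NOT y4) alone gives y4 = false.
(NOT y2) alone gives y2 = false.
(y5) alone gives y5 = true.
(y3) alone gives y3 = true.
But (NOT y3) is also a unit clause — contradiction.
Either choice for y1 ends in contradiction.
Either choice for y6 ends in contradiction.
No assignment satisfies every clause.

No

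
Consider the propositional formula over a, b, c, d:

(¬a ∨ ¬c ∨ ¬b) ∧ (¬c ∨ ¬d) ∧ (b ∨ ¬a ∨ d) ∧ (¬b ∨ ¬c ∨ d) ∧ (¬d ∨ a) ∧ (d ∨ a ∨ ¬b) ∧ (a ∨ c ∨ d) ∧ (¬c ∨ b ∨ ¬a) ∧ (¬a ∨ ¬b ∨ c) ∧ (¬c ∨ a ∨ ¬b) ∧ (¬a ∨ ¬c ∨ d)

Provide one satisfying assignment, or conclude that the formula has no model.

a: True, b: False, c: False, d: True

Case c = False:
Case d = True:
(a) alone gives a = True.
(¬b) alone gives b = False.
All clauses are satisfied.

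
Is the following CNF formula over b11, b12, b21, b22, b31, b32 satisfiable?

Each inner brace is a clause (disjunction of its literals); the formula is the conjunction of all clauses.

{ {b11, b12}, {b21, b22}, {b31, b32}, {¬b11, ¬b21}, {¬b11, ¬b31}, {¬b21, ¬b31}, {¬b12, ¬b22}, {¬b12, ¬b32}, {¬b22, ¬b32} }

Try b11 = True.
From the singleton clause (¬b21), b21 = False.
From the singleton clause (b22), b22 = True.
From the singleton clause (¬b31), b31 = False.
From the singleton clause (b32), b32 = True.
That conflicts with the unit clause (¬b32).
Backtrack on b11: now try b11 = False.
From the singleton clause (b12), b12 = True.
From the singleton clause (¬b22), b22 = False.
From the singleton clause (b21), b21 = True.
From the singleton clause (¬b31), b31 = False.
From the singleton clause (b32), b32 = True.
That conflicts with the unit clause (¬b32).
Neither b11 = True nor b11 = False works.
No assignment satisfies every clause.

Unsatisfiable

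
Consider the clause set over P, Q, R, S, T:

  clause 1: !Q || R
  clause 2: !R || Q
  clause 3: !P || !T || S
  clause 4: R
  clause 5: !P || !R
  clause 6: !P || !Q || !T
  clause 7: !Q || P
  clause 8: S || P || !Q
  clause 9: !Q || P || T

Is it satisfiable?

From the singleton clause (R), R = true.
From the singleton clause (Q), Q = true.
From the singleton clause (!P), P = false.
But (P) is also a unit clause — contradiction.
No assignment satisfies every clause.

Unsatisfiable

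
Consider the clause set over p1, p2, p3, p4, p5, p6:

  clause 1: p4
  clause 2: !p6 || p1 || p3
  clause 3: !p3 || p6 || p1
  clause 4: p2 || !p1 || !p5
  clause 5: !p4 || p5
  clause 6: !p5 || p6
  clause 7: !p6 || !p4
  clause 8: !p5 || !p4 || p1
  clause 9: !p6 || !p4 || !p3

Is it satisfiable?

Unit clause (p4) forces p4 = true.
Unit clause (p5) forces p5 = true.
Unit clause (p6) forces p6 = true.
That conflicts with the unit clause (!p6).
No assignment satisfies every clause.

Unsatisfiable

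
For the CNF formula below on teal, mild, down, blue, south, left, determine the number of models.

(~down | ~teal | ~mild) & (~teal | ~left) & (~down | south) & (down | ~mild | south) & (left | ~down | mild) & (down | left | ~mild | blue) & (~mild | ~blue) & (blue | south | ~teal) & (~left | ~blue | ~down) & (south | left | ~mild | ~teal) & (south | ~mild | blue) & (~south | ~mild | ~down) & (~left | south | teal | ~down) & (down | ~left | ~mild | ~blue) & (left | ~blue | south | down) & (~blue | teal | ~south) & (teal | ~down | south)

There are 2^6 = 64 truth assignments over (teal, mild, down, blue, south, left).
Split on down. With down = 1, the clauses containing down are satisfied and ~down drops from the rest; 1 of the 2^5 = 32 assignments to the other variables satisfy what remains.
With down = 0, by the same count on the reduced clause set, 8 assignments work.
(One model: teal=F, mild=F, down=F, blue=F, south=F, left=F.)
Total: 1 + 8 = 9.

9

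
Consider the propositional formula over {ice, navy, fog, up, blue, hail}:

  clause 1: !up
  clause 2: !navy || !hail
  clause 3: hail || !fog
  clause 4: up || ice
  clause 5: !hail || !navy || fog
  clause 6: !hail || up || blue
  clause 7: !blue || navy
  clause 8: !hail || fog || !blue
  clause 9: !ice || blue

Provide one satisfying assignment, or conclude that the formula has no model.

From the singleton clause (!up), up = false.
From the singleton clause (ice), ice = true.
From the singleton clause (blue), blue = true.
From the singleton clause (navy), navy = true.
From the singleton clause (!hail), hail = false.
From the singleton clause (!fog), fog = false.
This assignment satisfies each clause.

ice=true; navy=true; fog=false; up=false; blue=true; hail=false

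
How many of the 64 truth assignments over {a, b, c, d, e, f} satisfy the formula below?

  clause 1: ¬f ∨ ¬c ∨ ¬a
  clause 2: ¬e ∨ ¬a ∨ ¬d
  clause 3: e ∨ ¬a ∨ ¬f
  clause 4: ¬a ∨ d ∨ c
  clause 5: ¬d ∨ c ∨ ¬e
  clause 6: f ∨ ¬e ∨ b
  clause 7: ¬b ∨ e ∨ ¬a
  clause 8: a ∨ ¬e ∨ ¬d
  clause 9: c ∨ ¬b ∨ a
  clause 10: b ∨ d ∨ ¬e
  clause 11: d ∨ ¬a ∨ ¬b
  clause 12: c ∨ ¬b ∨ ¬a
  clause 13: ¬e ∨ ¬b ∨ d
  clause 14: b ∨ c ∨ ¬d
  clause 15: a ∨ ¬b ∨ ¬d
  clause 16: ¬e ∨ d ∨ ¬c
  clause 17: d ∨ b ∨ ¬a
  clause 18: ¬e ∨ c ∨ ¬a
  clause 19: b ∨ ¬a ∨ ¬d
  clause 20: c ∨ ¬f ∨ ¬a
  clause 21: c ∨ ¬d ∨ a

8

There are 2^6 = 64 truth assignments over (a, b, c, d, e, f).
Split on d. With d = True, the clauses containing d are satisfied and ¬d drops from the rest; 2 of the 2^5 = 32 assignments to the other variables satisfy what remains.
With d = False, by the same count on the reduced clause set, 6 assignments work.
Total: 2 + 6 = 8.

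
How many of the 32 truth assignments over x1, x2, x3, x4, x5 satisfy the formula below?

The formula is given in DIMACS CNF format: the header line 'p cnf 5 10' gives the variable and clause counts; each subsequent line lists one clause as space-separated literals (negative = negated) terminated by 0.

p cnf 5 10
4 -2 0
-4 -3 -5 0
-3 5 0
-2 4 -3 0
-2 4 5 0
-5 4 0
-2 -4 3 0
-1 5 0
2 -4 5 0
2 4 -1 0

There are 2^5 = 32 truth assignments over (x1, x2, x3, x4, x5).
Split on x4. With x4 = True, the clauses containing x4 are satisfied and ¬x4 drops from the rest; 2 of the 2^4 = 16 assignments to the other variables satisfy what remains.
With x4 = False, by the same count on the reduced clause set, 1 assignment works.
(One model: x1=F, x2=F, x3=F, x4=F, x5=F.)
Total: 2 + 1 = 3.

3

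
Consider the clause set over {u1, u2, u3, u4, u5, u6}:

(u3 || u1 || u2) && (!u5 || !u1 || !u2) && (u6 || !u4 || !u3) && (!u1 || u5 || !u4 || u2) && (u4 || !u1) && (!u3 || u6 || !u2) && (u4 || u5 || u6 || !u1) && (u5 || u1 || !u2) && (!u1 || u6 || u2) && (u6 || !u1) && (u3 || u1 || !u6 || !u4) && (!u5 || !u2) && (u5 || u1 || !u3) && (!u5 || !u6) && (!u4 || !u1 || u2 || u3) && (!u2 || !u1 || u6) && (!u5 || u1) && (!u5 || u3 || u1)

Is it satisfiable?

Suppose u4 = true.
Suppose u6 = true.
The clause (!u5) is unit, so u5 = false.
Suppose u1 = true.
The clause (u2) is unit, so u2 = true.
No clause remains; u3 is free.
A satisfying assignment: u1: true; u2: true; u3: true; u4: true; u5: false; u6: true.

Yes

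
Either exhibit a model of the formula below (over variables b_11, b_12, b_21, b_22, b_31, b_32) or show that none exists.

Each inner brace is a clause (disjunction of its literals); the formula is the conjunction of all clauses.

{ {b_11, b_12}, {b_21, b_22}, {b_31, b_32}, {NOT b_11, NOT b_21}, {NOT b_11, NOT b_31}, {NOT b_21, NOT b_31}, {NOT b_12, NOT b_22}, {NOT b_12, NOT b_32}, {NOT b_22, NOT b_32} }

UNSATISFIABLE

Branch on b_11: set b_11 = true.
From the singleton clause (NOT b_21), b_21 = false.
From the singleton clause (b_22), b_22 = true.
From the singleton clause (NOT b_31), b_31 = false.
From the singleton clause (b_32), b_32 = true.
But (NOT b_32) is also a unit clause — contradiction.
Backtrack on b_11: now try b_11 = false.
From the singleton clause (b_12), b_12 = true.
From the singleton clause (NOT b_22), b_22 = false.
From the singleton clause (b_21), b_21 = true.
From the singleton clause (NOT b_31), b_31 = false.
From the singleton clause (b_32), b_32 = true.
But (NOT b_32) is also a unit clause — contradiction.
Both values of b_11 lead to a conflict.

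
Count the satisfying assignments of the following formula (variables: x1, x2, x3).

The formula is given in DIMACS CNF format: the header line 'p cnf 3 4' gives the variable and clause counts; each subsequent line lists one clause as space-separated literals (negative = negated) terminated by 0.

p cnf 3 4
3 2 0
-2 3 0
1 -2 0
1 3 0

There are 2^3 = 8 truth assignments over (x1, x2, x3).
Check each against the 4 clauses (columns in the order x1, x2, x3):
  F F F  ✗ fails (x3 ∨ x2)
  F F T  ✓ satisfies all
  F T F  ✗ fails (¬x2 ∨ x3)
  F T T  ✗ fails (x1 ∨ ¬x2)
  T F F  ✗ fails (x3 ∨ x2)
  T F T  ✓ satisfies all
  T T F  ✗ fails (¬x2 ∨ x3)
  T T T  ✓ satisfies all
3 of the 8 rows are models.

3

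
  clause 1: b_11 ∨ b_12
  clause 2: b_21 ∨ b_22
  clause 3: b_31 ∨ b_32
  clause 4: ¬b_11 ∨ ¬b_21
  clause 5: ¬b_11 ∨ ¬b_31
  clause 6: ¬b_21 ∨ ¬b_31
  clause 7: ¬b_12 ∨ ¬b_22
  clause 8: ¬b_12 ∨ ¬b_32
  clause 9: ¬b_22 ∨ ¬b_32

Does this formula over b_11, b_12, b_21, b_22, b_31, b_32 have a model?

No

Case b_11 = True:
(¬b_21) alone gives b_21 = False.
(b_22) alone gives b_22 = True.
(¬b_31) alone gives b_31 = False.
(b_32) alone gives b_32 = True.
That conflicts with the unit clause (¬b_32).
Backtrack on b_11: now try b_11 = False.
(b_12) alone gives b_12 = True.
(¬b_22) alone gives b_22 = False.
(b_21) alone gives b_21 = True.
(¬b_31) alone gives b_31 = False.
(b_32) alone gives b_32 = True.
That conflicts with the unit clause (¬b_32).
Either choice for b_11 ends in contradiction.
No assignment satisfies every clause.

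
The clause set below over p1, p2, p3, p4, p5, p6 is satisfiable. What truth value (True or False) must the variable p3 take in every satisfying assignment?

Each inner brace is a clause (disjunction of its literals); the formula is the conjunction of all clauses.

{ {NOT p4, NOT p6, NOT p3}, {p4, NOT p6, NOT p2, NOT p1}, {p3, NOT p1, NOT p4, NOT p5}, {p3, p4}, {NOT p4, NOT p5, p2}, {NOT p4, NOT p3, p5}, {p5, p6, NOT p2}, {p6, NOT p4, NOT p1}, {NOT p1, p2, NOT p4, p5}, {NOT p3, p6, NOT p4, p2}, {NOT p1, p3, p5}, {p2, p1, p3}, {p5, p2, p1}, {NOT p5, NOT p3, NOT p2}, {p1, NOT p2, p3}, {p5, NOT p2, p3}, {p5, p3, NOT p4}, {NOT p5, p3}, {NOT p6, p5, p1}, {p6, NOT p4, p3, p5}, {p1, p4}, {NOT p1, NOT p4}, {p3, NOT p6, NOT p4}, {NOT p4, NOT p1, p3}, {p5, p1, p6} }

Suppose p3 = false.
Unit clause (p4) forces p4 = true.
Unit clause (p5) forces p5 = true.
Now (NOT p5) is unsatisfied and unit — conflict.
So every satisfying assignment has p3 = True.

True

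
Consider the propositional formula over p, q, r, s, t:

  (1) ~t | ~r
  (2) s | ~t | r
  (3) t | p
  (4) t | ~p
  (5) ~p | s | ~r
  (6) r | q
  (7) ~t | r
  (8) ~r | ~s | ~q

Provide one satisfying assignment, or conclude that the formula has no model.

Branch on t: set t = 0.
The clause (p) is unit, so p = 1.
But (~p) is also a unit clause — contradiction.
That branch fails; take t = 1 instead.
The clause (~r) is unit, so r = 0.
But (r) is also a unit clause — contradiction.
Neither t = 1 nor t = 0 works.

UNSATISFIABLE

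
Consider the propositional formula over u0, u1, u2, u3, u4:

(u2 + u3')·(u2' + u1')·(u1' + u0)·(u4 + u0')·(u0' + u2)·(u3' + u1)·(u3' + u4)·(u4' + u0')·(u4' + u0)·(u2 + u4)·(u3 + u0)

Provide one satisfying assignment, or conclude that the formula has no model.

Suppose u2 = 1.
The clause (u1') is unit, so u1 = 0.
The clause (u3') is unit, so u3 = 0.
The clause (u0) is unit, so u0 = 1.
The clause (u4) is unit, so u4 = 1.
Now (u4') is unsatisfied and unit — conflict.
Undo u2 and try u2 = 0.
The clause (u3') is unit, so u3 = 0.
The clause (u0') is unit, so u0 = 0.
Now (u0) is unsatisfied and unit — conflict.
Neither u2 = 1 nor u2 = 0 works.

UNSATISFIABLE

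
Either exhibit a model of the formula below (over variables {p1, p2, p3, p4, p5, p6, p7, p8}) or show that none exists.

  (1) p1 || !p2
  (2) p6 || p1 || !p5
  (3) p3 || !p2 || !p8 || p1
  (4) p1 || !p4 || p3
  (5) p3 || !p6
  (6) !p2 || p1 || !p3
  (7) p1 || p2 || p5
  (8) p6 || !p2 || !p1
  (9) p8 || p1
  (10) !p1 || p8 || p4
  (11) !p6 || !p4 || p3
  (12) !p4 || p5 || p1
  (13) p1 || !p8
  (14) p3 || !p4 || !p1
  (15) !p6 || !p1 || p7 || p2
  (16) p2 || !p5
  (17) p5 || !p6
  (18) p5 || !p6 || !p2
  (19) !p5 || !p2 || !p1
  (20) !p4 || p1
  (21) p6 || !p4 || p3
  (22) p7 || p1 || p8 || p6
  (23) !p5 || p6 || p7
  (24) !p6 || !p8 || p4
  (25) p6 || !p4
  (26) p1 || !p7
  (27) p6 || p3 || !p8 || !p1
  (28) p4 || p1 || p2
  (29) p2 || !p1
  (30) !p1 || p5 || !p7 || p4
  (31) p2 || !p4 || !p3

Suppose p1 = true.
From the singleton clause (p2), p2 = true.
From the singleton clause (p6), p6 = true.
From the singleton clause (p3), p3 = true.
From the singleton clause (p5), p5 = true.
But (!p5) is also a unit clause — contradiction.
Backtrack on p1: now try p1 = false.
From the singleton clause (!p2), p2 = false.
From the singleton clause (p5), p5 = true.
But (!p5) is also a unit clause — contradiction.
Either choice for p1 ends in contradiction.

UNSATISFIABLE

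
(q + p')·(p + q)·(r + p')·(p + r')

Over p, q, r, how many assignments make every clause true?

2

There are 2^3 = 8 truth assignments over (p, q, r).
Check each against the 4 clauses (columns in the order p, q, r):
  F F F  ✗ fails (p + q)
  F F T  ✗ fails (p + q)
  F T F  ✓ satisfies all
  F T T  ✗ fails (p + r')
  T F F  ✗ fails (q + p')
  T F T  ✗ fails (q + p')
  T T F  ✗ fails (r + p')
  T T T  ✓ satisfies all
2 of the 8 rows are models.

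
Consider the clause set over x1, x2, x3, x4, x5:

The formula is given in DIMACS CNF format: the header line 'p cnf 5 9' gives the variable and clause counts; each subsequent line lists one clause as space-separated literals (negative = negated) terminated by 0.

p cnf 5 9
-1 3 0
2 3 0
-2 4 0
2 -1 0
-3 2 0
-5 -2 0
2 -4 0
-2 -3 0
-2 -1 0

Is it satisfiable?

Satisfiable

Branch on x1: set x1 = False.
Branch on x2: set x2 = True.
From the singleton clause (x4), x4 = True.
From the singleton clause (¬x5), x5 = False.
From the singleton clause (¬x3), x3 = False.
Every clause now holds.
A satisfying assignment: x1=False; x2=True; x3=False; x4=True; x5=False.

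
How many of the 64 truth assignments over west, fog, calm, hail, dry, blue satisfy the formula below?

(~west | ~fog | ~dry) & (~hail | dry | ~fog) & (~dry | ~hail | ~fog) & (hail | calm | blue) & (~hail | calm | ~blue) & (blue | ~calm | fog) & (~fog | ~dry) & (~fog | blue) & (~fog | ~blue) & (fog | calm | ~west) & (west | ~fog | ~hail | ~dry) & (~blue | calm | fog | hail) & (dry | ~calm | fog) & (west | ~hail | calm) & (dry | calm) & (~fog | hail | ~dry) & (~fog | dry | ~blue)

4

There are 2^6 = 64 truth assignments over (west, fog, calm, hail, dry, blue).
Split on fog. With fog = 1, the clauses containing fog are satisfied and ~fog drops from the rest; 0 of the 2^5 = 32 assignments to the other variables satisfy what remains.
With fog = 0, by the same count on the reduced clause set, 4 assignments work.
Total: 0 + 4 = 4.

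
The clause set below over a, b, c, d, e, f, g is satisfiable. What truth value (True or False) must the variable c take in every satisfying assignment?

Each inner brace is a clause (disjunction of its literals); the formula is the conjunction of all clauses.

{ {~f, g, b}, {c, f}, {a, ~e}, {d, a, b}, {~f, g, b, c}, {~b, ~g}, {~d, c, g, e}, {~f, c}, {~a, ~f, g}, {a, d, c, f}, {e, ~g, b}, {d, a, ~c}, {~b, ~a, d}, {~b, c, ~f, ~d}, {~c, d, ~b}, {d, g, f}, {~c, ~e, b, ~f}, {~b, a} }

True

Suppose c = 0.
The clause (f) is unit, so f = 1.
Now (~f) is unsatisfied and unit — conflict.
So every satisfying assignment has c = True.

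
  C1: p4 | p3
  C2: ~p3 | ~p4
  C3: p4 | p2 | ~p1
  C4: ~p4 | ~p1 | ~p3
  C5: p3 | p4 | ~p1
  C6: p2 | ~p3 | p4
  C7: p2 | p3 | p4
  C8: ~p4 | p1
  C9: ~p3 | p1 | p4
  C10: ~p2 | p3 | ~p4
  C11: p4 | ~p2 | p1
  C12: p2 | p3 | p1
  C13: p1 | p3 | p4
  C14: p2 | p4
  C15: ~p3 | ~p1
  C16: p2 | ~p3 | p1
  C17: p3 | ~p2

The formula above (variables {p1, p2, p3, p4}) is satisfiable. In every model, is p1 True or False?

Suppose p1 = 0.
(~p4) alone gives p4 = 0.
(p3) alone gives p3 = 1.
Now (~p3) is unsatisfied and unit — conflict.
So every satisfying assignment has p1 = True.

True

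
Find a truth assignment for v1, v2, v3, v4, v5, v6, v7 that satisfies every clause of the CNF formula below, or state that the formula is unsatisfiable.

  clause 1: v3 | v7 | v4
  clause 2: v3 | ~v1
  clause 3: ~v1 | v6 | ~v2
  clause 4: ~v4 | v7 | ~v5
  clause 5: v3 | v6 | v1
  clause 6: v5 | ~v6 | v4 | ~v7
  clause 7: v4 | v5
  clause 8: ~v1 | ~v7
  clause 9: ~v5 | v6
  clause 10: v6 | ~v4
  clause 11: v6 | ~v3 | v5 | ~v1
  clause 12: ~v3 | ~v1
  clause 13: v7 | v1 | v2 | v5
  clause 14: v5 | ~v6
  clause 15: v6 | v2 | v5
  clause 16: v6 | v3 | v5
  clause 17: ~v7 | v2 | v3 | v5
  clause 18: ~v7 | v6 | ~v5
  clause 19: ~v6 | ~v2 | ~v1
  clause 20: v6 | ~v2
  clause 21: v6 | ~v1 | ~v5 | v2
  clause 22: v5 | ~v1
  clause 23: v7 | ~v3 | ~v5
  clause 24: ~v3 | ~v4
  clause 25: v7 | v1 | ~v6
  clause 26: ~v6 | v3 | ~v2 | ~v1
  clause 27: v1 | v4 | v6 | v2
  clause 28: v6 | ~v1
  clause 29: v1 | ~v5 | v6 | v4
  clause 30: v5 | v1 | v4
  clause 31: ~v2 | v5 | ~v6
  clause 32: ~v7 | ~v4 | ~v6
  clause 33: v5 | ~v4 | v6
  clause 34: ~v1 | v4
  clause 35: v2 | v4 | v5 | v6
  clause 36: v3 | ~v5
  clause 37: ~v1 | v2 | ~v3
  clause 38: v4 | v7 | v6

v1 ↦ 0; v2 ↦ 1; v3 ↦ 1; v4 ↦ 0; v5 ↦ 1; v6 ↦ 1; v7 ↦ 1

Branch on v3: set v3 = 1.
Unit clause (~v1) forces v1 = 0.
Unit clause (~v4) forces v4 = 0.
Unit clause (v5) forces v5 = 1.
Unit clause (v6) forces v6 = 1.
Unit clause (v7) forces v7 = 1.
No clause remains; v2 is free.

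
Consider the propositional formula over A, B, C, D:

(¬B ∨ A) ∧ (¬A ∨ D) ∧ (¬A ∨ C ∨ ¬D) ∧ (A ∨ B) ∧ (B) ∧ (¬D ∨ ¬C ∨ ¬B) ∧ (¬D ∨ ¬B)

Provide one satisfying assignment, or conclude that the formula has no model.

(B) alone gives B = True.
(A) alone gives A = True.
(D) alone gives D = True.
Now (¬D) is unsatisfied and unit — conflict.

UNSATISFIABLE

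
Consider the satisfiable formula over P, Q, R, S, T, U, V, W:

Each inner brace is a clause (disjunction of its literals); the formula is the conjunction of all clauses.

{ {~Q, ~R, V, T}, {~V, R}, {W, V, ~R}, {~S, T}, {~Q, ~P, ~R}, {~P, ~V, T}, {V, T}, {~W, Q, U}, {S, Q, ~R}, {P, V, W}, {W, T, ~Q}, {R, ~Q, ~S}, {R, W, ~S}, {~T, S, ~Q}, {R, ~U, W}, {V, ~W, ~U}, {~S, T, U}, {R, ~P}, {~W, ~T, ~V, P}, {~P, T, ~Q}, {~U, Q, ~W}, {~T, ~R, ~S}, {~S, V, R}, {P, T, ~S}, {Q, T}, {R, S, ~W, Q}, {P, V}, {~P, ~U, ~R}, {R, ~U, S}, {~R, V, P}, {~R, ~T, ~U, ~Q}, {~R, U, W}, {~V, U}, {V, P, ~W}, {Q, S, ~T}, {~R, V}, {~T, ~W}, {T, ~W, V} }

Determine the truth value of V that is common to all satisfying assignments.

True

Suppose V = 0.
(T) alone gives T = 1.
(P) alone gives P = 1.
(R) alone gives R = 1.
Now (~R) is unsatisfied and unit — conflict.
So every satisfying assignment has V = True.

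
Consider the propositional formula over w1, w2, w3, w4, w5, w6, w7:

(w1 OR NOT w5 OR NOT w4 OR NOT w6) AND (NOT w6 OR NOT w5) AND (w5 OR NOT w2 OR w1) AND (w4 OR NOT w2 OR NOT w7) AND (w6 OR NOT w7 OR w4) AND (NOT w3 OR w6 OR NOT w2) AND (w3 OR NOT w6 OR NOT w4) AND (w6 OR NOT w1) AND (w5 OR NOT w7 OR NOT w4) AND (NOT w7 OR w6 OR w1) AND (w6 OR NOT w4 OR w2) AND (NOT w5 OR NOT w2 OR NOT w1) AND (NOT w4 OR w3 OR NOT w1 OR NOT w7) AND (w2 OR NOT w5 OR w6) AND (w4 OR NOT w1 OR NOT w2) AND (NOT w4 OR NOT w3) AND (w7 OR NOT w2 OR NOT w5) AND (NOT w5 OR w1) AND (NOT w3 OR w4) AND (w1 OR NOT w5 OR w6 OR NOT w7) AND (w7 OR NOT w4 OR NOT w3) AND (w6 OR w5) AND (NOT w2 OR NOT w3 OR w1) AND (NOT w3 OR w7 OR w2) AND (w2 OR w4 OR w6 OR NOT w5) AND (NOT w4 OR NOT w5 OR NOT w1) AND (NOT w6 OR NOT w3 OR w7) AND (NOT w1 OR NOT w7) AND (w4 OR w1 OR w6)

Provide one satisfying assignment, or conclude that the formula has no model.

Try w6 = true.
(NOT w5) alone gives w5 = false.
Try w2 = false.
Try w3 = false.
(NOT w4) alone gives w4 = false.
Try w1 = false.
Every clause is now satisfied; w7 is unconstrained.

w1=false, w2=false, w3=false, w4=false, w5=false, w6=true, w7=true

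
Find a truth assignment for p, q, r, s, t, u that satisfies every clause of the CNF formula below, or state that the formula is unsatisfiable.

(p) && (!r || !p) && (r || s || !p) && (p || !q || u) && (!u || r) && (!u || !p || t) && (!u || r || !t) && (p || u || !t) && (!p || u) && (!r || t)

Unit clause (p) forces p = true.
Unit clause (!r) forces r = false.
Unit clause (s) forces s = true.
Unit clause (!u) forces u = false.
That conflicts with the unit clause (u).

UNSATISFIABLE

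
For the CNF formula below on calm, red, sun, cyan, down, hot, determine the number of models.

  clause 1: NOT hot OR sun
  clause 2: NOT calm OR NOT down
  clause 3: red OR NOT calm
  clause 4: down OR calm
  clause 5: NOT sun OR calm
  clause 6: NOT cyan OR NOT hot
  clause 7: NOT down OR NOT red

There are 2^6 = 64 truth assignments over (calm, red, sun, cyan, down, hot).
Split on hot. With hot = true, the clauses containing hot are satisfied and NOT hot drops from the rest; 1 of the 2^5 = 32 assignments to the other variables satisfy what remains.
With hot = false, by the same count on the reduced clause set, 6 assignments work.
(One model: calm=F, red=F, sun=F, cyan=F, down=T, hot=F.)
Total: 1 + 6 = 7.

7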